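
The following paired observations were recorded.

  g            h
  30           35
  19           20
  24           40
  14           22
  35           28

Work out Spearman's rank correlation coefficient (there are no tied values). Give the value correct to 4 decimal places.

0.5000

Rank g: 4, 2, 3, 1, 5
Rank h: 4, 1, 5, 2, 3
d = rank(g) − rank(h): 0, 1, -2, -1, 2; Σd² = 10
ρ = 1 − 6Σd² / [n(n²−1)] = 1 − 6×10 / (5×24) = 1 − 60/120 ≈ 0.5000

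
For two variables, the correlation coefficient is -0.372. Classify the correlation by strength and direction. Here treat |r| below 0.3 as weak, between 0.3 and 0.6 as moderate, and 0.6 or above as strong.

moderate negative

r = -0.372 < 0 so the relationship is negative.
|r| = 0.372, which falls in the moderate range.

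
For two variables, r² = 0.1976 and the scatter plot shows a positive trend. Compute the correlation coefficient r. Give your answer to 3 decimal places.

0.445

|r| = √0.1976 = 0.445
The association is positive, so r = 0.445.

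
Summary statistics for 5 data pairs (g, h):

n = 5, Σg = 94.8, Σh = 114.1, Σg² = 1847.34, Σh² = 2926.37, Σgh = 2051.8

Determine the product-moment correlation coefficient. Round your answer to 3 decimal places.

r = (nΣgh − ΣgΣh) / √[(nΣg² − (Σg)²)(nΣh² − (Σh)²)]
Numerator: 5×2051.8 − 94.8×114.1 = -557.68
Denominator: √[(9236.7 − 8987.04)(14631.85 − 13018.81)] = √[249.66 × 1613.04] = 634.5956
r = -557.68 / 634.5956 ≈ -0.879

-0.879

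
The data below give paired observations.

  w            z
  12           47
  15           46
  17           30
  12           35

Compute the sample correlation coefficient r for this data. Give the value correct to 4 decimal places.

n = 4, Σw = 56, Σz = 158, Σw² = 802, Σz² = 6450, Σwz = 2184
nΣwz − ΣwΣz = 8736 − 8848 = -112
nΣw² − (Σw)² = 3208 − 3136 = 72; nΣz² − (Σz)² = 25800 − 24964 = 836
r = -112 / √(72 × 836) = -112 / 245.3406 ≈ -0.4565

-0.4565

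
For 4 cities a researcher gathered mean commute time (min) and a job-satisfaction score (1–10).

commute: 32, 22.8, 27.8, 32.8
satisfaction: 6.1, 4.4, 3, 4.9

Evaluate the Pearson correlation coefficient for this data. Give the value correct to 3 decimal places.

n = 4, Σx = 115.4, Σy = 18.4, Σx² = 3392.52, Σy² = 89.58, Σxy = 539.64
nΣxy − ΣxΣy = 2158.56 − 2123.36 = 35.2
nΣx² − (Σx)² = 13570.08 − 13317.16 = 252.92; nΣy² − (Σy)² = 358.32 − 338.56 = 19.76
r = 35.2 / √(252.92 × 19.76) = 35.2 / 70.6944 ≈ 0.498

0.498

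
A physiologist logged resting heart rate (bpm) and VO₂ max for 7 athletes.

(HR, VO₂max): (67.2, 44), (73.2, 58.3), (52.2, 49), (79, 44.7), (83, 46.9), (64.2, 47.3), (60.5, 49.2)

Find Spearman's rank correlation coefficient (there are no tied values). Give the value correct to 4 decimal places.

-0.3929

Rank HR: 4, 5, 1, 6, 7, 3, 2
Rank VO₂max: 1, 7, 5, 2, 3, 4, 6
d = rank(HR) − rank(VO₂max): 3, -2, -4, 4, 4, -1, -4; Σd² = 78
ρ = 1 − 6Σd² / [n(n²−1)] = 1 − 6×78 / (7×48) = 1 − 468/336 ≈ -0.3929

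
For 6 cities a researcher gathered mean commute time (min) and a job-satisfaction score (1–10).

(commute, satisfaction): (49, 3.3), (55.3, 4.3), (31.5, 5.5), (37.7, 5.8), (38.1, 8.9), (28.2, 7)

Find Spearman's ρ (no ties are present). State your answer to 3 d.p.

Rank commute: 5, 6, 2, 3, 4, 1
Rank satisfaction: 1, 2, 3, 4, 6, 5
d = rank(commute) − rank(satisfaction): 4, 4, -1, -1, -2, -4; Σd² = 54
ρ = 1 − 6Σd² / [n(n²−1)] = 1 − 6×54 / (6×35) = 1 − 324/210 ≈ -0.543

-0.543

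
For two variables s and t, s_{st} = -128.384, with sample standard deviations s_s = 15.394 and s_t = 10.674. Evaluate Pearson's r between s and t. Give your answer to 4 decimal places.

-0.7813

r = Cov(s,t) / (s_s · s_t) = -128.384 / (15.394 × 10.674)
  = -128.384 / 164.3156 ≈ -0.7813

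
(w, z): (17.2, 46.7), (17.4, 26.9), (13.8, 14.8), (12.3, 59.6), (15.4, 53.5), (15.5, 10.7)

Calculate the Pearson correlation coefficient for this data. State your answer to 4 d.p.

n = 6, Σw = 91.6, Σz = 212.2, Σw² = 1417.74, Σz² = 9652.44, Σwz = 3198.37
nΣwz − ΣwΣz = 19190.22 − 19437.52 = -247.3
nΣw² − (Σw)² = 8506.44 − 8390.56 = 115.88; nΣz² − (Σz)² = 57914.64 − 45028.84 = 12885.8
r = -247.3 / √(115.88 × 12885.8) = -247.3 / 1221.9683 ≈ -0.2024

-0.2024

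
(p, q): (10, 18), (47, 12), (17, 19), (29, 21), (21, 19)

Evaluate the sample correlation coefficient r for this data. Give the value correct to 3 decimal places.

n = 5, Σp = 124, Σq = 89, Σp² = 3880, Σq² = 1631, Σpq = 2075
nΣpq − ΣpΣq = 10375 − 11036 = -661
nΣp² − (Σp)² = 19400 − 15376 = 4024; nΣq² − (Σq)² = 8155 − 7921 = 234
r = -661 / √(4024 × 234) = -661 / 970.3690 ≈ -0.681

-0.681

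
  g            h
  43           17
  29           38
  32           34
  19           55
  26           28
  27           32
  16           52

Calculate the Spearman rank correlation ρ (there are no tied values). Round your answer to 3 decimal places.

-0.643

Rank g: 7, 5, 6, 2, 3, 4, 1
Rank h: 1, 5, 4, 7, 2, 3, 6
d = rank(g) − rank(h): 6, 0, 2, -5, 1, 1, -5; Σd² = 92
ρ = 1 − 6Σd² / [n(n²−1)] = 1 − 6×92 / (7×48) = 1 − 552/336 ≈ -0.643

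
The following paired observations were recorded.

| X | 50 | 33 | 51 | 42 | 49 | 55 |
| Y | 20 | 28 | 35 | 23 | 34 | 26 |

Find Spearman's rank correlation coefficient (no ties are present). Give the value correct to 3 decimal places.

0.086

Rank X: 4, 1, 5, 2, 3, 6
Rank Y: 1, 4, 6, 2, 5, 3
d = rank(X) − rank(Y): 3, -3, -1, 0, -2, 3; Σd² = 32
ρ = 1 − 6Σd² / [n(n²−1)] = 1 − 6×32 / (6×35) = 1 − 192/210 ≈ 0.086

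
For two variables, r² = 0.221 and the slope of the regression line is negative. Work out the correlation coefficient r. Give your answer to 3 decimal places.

-0.470

|r| = √0.221 = 0.470
The association is negative, so r = −0.470.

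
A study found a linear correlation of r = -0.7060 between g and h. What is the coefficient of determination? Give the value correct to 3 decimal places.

0.498

r² = (-0.7060)² = 0.498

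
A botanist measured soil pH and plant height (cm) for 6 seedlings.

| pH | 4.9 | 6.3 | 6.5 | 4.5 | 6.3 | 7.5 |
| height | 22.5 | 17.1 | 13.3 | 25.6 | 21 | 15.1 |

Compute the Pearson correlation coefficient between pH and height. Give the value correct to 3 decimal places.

-0.859

n = 6, Σx = 36, Σy = 114.6, Σx² = 222.14, Σy² = 2299.92, Σxy = 665.18
nΣxy − ΣxΣy = 3991.08 − 4125.6 = -134.52
nΣx² − (Σx)² = 1332.84 − 1296 = 36.84; nΣy² − (Σy)² = 13799.52 − 13133.16 = 666.36
r = -134.52 / √(36.84 × 666.36) = -134.52 / 156.6803 ≈ -0.859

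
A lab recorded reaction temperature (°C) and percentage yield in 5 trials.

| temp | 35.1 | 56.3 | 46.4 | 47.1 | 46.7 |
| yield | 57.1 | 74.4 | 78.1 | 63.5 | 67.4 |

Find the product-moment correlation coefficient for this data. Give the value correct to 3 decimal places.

n = 5, Σx = 231.6, Σy = 340.5, Σx² = 10953.96, Σy² = 23470.39, Σxy = 15955.2
nΣxy − ΣxΣy = 79776 − 78859.8 = 916.2
nΣx² − (Σx)² = 54769.8 − 53638.56 = 1131.24; nΣy² − (Σy)² = 117351.95 − 115940.25 = 1411.7
r = 916.2 / √(1131.24 × 1411.7) = 916.2 / 1263.7134 ≈ 0.725

0.725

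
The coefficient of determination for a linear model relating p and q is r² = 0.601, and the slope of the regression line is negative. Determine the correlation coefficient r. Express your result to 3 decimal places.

-0.775

|r| = √0.601 = 0.775
The association is negative, so r = −0.775.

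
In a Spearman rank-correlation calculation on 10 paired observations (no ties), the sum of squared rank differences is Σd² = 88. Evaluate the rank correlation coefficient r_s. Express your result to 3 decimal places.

ρ = 1 − 6Σd² / [n(n²−1)] = 1 − 6×88 / (10×99)
  = 1 − 528/990 = 1 − 0.5333 ≈ 0.467

0.467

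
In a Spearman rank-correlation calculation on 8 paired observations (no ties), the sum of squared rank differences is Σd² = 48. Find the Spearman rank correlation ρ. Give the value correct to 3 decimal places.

ρ = 1 − 6Σd² / [n(n²−1)] = 1 − 6×48 / (8×63)
  = 1 − 288/504 = 1 − 0.5714 ≈ 0.429

0.429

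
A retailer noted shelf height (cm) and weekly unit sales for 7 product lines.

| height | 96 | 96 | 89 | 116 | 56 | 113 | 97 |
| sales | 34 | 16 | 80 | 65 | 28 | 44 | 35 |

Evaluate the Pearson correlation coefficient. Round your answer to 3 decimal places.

0.302

n = 7, Σx = 663, Σy = 302, Σx² = 65123, Σy² = 15982, Σxy = 29395
nΣxy − ΣxΣy = 205765 − 200226 = 5539
nΣx² − (Σx)² = 455861 − 439569 = 16292; nΣy² − (Σy)² = 111874 − 91204 = 20670
r = 5539 / √(16292 × 20670) = 5539 / 18350.9030 ≈ 0.302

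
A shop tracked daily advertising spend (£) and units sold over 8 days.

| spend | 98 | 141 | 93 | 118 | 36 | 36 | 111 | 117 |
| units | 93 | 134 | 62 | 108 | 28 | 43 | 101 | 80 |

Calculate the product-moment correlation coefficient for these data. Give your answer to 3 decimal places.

0.928

n = 8, Σx = 750, Σy = 649, Σx² = 80660, Σy² = 61347, Σxy = 69645
nΣxy − ΣxΣy = 557160 − 486750 = 70410
nΣx² − (Σx)² = 645280 − 562500 = 82780; nΣy² − (Σy)² = 490776 − 421201 = 69575
r = 70410 / √(82780 × 69575) = 70410 / 75890.8328 ≈ 0.928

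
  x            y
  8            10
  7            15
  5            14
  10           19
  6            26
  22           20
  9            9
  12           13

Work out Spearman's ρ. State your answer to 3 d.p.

-0.024

Rank x: 4, 3, 1, 6, 2, 8, 5, 7
Rank y: 2, 5, 4, 6, 8, 7, 1, 3
d = rank(x) − rank(y): 2, -2, -3, 0, -6, 1, 4, 4; Σd² = 86
ρ = 1 − 6Σd² / [n(n²−1)] = 1 − 6×86 / (8×63) = 1 − 516/504 ≈ -0.024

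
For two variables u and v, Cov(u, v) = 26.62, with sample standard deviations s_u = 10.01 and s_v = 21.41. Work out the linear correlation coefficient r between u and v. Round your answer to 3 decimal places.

r = Cov(u,v) / (s_u · s_v) = 26.62 / (10.01 × 21.41)
  = 26.62 / 214.3141 ≈ 0.124

0.124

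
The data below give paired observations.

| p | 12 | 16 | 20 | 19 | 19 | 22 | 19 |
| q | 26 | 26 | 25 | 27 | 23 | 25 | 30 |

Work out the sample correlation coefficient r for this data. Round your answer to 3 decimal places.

-0.095

n = 7, Σp = 127, Σq = 182, Σp² = 2367, Σq² = 4760, Σpq = 3298
nΣpq − ΣpΣq = 23086 − 23114 = -28
nΣp² − (Σp)² = 16569 − 16129 = 440; nΣq² − (Σq)² = 33320 − 33124 = 196
r = -28 / √(440 × 196) = -28 / 293.6665 ≈ -0.095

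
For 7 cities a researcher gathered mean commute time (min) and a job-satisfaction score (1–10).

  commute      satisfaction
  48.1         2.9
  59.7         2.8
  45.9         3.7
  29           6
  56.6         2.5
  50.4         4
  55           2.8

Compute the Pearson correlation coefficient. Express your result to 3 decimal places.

n = 7, Σx = 344.7, Σy = 24.7, Σx² = 17594.23, Σy² = 96.03, Σxy = 1147.58
nΣxy − ΣxΣy = 8033.06 − 8514.09 = -481.03
nΣx² − (Σx)² = 123159.61 − 118818.09 = 4341.52; nΣy² − (Σy)² = 672.21 − 610.09 = 62.12
r = -481.03 / √(4341.52 × 62.12) = -481.03 / 519.3219 ≈ -0.926

-0.926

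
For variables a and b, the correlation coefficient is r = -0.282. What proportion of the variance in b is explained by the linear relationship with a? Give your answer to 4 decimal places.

r² = (-0.282)² = 0.0795

0.0795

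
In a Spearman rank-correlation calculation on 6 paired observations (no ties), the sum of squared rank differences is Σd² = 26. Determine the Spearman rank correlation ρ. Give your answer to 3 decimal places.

0.257

ρ = 1 − 6Σd² / [n(n²−1)] = 1 − 6×26 / (6×35)
  = 1 − 156/210 = 1 − 0.7429 ≈ 0.257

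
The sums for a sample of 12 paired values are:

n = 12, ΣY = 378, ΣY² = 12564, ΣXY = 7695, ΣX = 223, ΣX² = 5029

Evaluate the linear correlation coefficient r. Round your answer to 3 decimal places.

0.879

r = (nΣXY − ΣXΣY) / √[(nΣX² − (ΣX)²)(nΣY² − (ΣY)²)]
Numerator: 12×7695 − 223×378 = 8046
Denominator: √[(60348 − 49729)(150768 − 142884)] = √[10619 × 7884] = 9149.8741
r = 8046 / 9149.8741 ≈ 0.879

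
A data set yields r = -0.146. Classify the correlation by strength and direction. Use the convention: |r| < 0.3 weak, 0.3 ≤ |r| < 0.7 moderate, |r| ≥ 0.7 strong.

weak negative

r = -0.146 < 0 so the relationship is negative.
|r| = 0.146, which falls in the weak range.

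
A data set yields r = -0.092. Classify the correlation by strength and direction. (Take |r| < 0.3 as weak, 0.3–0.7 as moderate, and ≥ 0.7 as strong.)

r = -0.092 < 0 so the relationship is negative.
|r| = 0.092, which falls in the weak range.

weak negative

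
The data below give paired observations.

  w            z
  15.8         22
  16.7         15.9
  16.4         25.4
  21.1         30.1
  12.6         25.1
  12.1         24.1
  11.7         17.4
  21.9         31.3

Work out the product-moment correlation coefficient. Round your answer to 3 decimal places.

n = 8, Σw = 128.3, Σz = 191.3, Σw² = 2164.37, Σz² = 4781.25, Σwz = 3161.72
nΣwz − ΣwΣz = 25293.76 − 24543.79 = 749.97
nΣw² − (Σw)² = 17314.96 − 16460.89 = 854.07; nΣz² − (Σz)² = 38250 − 36595.69 = 1654.31
r = 749.97 / √(854.07 × 1654.31) = 749.97 / 1188.6532 ≈ 0.631

0.631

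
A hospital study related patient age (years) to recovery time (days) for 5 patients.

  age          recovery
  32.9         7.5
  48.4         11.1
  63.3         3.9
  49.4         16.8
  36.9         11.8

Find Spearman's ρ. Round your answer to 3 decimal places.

Rank age: 1, 3, 5, 4, 2
Rank recovery: 2, 3, 1, 5, 4
d = rank(age) − rank(recovery): -1, 0, 4, -1, -2; Σd² = 22
ρ = 1 − 6Σd² / [n(n²−1)] = 1 − 6×22 / (5×24) = 1 − 132/120 ≈ -0.100

-0.100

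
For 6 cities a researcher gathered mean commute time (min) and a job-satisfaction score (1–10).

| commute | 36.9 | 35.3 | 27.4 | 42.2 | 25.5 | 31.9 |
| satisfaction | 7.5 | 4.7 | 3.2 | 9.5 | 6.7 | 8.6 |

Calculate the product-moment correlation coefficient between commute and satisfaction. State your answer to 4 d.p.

0.5640

n = 6, Σx = 199.2, Σy = 40.2, Σx² = 6807.16, Σy² = 297.68, Σxy = 1376.43
nΣxy − ΣxΣy = 8258.58 − 8007.84 = 250.74
nΣx² − (Σx)² = 40842.96 − 39680.64 = 1162.32; nΣy² − (Σy)² = 1786.08 − 1616.04 = 170.04
r = 250.74 / √(1162.32 × 170.04) = 250.74 / 444.5682 ≈ 0.5640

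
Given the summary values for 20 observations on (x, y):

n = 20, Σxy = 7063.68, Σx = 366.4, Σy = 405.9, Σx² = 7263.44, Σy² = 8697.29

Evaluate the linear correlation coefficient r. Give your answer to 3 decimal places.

-0.740

r = (nΣxy − ΣxΣy) / √[(nΣx² − (Σx)²)(nΣy² − (Σy)²)]
Numerator: 20×7063.68 − 366.4×405.9 = -7448.16
Denominator: √[(145268.8 − 134248.96)(173945.8 − 164754.81)] = √[11019.84 × 9190.99] = 10063.9574
r = -7448.16 / 10063.9574 ≈ -0.740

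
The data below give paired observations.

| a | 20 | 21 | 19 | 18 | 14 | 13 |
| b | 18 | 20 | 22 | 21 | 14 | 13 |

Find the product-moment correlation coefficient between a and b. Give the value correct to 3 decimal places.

0.833

n = 6, Σa = 105, Σb = 108, Σa² = 1891, Σb² = 2014, Σab = 1941
nΣab − ΣaΣb = 11646 − 11340 = 306
nΣa² − (Σa)² = 11346 − 11025 = 321; nΣb² − (Σb)² = 12084 − 11664 = 420
r = 306 / √(321 × 420) = 306 / 367.1784 ≈ 0.833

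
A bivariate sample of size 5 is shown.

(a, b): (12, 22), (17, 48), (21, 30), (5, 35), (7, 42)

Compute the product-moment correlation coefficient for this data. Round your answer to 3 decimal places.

-0.058

n = 5, Σa = 62, Σb = 177, Σa² = 948, Σb² = 6677, Σab = 2179
nΣab − ΣaΣb = 10895 − 10974 = -79
nΣa² − (Σa)² = 4740 − 3844 = 896; nΣb² − (Σb)² = 33385 − 31329 = 2056
r = -79 / √(896 × 2056) = -79 / 1357.2678 ≈ -0.058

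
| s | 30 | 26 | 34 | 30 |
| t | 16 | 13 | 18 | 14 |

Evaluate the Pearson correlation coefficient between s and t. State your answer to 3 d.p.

n = 4, Σs = 120, Σt = 61, Σs² = 3632, Σt² = 945, Σst = 1850
nΣst − ΣsΣt = 7400 − 7320 = 80
nΣs² − (Σs)² = 14528 − 14400 = 128; nΣt² − (Σt)² = 3780 − 3721 = 59
r = 80 / √(128 × 59) = 80 / 86.9022 ≈ 0.921

0.921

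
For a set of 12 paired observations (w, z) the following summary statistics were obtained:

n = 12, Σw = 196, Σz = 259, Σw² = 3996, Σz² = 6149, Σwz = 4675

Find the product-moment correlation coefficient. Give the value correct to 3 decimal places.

0.667

r = (nΣwz − ΣwΣz) / √[(nΣw² − (Σw)²)(nΣz² − (Σz)²)]
Numerator: 12×4675 − 196×259 = 5336
Denominator: √[(47952 − 38416)(73788 − 67081)] = √[9536 × 6707] = 7997.3716
r = 5336 / 7997.3716 ≈ 0.667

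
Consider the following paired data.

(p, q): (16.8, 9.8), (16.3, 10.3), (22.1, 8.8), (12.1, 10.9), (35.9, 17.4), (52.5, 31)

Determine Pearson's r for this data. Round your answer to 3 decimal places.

n = 6, Σp = 155.7, Σq = 88.2, Σp² = 5227.81, Σq² = 1662.14, Σpq = 2911.06
nΣpq − ΣpΣq = 17466.36 − 13732.74 = 3733.62
nΣp² − (Σp)² = 31366.86 − 24242.49 = 7124.37; nΣq² − (Σq)² = 9972.84 − 7779.24 = 2193.6
r = 3733.62 / √(7124.37 × 2193.6) = 3733.62 / 3953.2288 ≈ 0.944

0.944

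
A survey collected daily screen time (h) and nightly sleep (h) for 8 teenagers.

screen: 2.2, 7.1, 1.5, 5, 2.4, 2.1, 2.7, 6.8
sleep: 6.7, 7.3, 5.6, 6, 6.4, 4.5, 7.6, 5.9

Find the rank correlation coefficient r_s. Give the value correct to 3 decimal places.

0.500

Rank screen: 3, 8, 1, 6, 4, 2, 5, 7
Rank sleep: 6, 7, 2, 4, 5, 1, 8, 3
d = rank(screen) − rank(sleep): -3, 1, -1, 2, -1, 1, -3, 4; Σd² = 42
ρ = 1 − 6Σd² / [n(n²−1)] = 1 − 6×42 / (8×63) = 1 − 252/504 ≈ 0.500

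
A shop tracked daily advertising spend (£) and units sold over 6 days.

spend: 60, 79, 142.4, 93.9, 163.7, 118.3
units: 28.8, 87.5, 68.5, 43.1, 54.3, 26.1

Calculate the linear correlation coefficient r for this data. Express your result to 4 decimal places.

0.1380

n = 6, Σx = 657.3, Σy = 308.3, Σx² = 79728.55, Σy² = 18665.25, Σxy = 34418.53
nΣxy − ΣxΣy = 206511.18 − 202645.59 = 3865.59
nΣx² − (Σx)² = 478371.3 − 432043.29 = 46328.01; nΣy² − (Σy)² = 111991.5 − 95048.89 = 16942.61
r = 3865.59 / √(46328.01 × 16942.61) = 3865.59 / 28016.3775 ≈ 0.1380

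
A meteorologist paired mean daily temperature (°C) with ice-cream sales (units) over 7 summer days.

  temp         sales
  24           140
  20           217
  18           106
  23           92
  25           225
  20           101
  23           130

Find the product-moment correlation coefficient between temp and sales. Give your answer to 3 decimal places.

n = 7, Σx = 153, Σy = 1011, Σx² = 3383, Σy² = 164115, Σxy = 22359
nΣxy − ΣxΣy = 156513 − 154683 = 1830
nΣx² − (Σx)² = 23681 − 23409 = 272; nΣy² − (Σy)² = 1148805 − 1022121 = 126684
r = 1830 / √(272 × 126684) = 1830 / 5870.0978 ≈ 0.312

0.312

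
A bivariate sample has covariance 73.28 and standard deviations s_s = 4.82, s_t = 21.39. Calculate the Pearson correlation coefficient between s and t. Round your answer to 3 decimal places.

r = Cov(s,t) / (s_s · s_t) = 73.28 / (4.82 × 21.39)
  = 73.28 / 103.0998 ≈ 0.711

0.711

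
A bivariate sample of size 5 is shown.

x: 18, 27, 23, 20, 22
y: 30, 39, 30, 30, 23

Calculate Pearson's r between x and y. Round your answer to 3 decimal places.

0.584

n = 5, Σx = 110, Σy = 152, Σx² = 2466, Σy² = 4750, Σxy = 3389
nΣxy − ΣxΣy = 16945 − 16720 = 225
nΣx² − (Σx)² = 12330 − 12100 = 230; nΣy² − (Σy)² = 23750 − 23104 = 646
r = 225 / √(230 × 646) = 225 / 385.4608 ≈ 0.584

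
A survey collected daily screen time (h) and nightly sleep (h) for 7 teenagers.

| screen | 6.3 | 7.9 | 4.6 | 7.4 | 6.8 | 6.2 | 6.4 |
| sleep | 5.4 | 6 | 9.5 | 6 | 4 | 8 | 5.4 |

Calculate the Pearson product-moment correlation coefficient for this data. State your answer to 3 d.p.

n = 7, Σx = 45.6, Σy = 44.3, Σx² = 303.66, Σy² = 300.57, Σxy = 280.88
nΣxy − ΣxΣy = 1966.16 − 2020.08 = -53.92
nΣx² − (Σx)² = 2125.62 − 2079.36 = 46.26; nΣy² − (Σy)² = 2103.99 − 1962.49 = 141.5
r = -53.92 / √(46.26 × 141.5) = -53.92 / 80.9061 ≈ -0.666

-0.666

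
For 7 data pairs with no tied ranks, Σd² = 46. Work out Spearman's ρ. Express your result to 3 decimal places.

0.179

ρ = 1 − 6Σd² / [n(n²−1)] = 1 − 6×46 / (7×48)
  = 1 − 276/336 = 1 − 0.8214 ≈ 0.179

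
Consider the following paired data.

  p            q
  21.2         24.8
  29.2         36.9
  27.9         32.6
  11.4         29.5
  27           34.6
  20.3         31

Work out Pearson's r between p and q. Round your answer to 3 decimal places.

0.623

n = 6, Σp = 137, Σq = 189.4, Σp² = 3351.54, Σq² = 6067.82, Σpq = 4412.58
nΣpq − ΣpΣq = 26475.48 − 25947.8 = 527.68
nΣp² − (Σp)² = 20109.24 − 18769 = 1340.24; nΣq² − (Σq)² = 36406.92 − 35872.36 = 534.56
r = 527.68 / √(1340.24 × 534.56) = 527.68 / 846.4270 ≈ 0.623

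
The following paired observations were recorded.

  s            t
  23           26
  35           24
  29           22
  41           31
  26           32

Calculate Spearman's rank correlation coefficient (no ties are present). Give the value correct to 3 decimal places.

Rank s: 1, 4, 3, 5, 2
Rank t: 3, 2, 1, 4, 5
d = rank(s) − rank(t): -2, 2, 2, 1, -3; Σd² = 22
ρ = 1 − 6Σd² / [n(n²−1)] = 1 − 6×22 / (5×24) = 1 − 132/120 ≈ -0.100

-0.100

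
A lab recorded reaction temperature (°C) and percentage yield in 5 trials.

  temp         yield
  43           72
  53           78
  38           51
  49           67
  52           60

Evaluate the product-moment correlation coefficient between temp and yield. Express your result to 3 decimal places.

n = 5, Σx = 235, Σy = 328, Σx² = 11207, Σy² = 21958, Σxy = 15571
nΣxy − ΣxΣy = 77855 − 77080 = 775
nΣx² − (Σx)² = 56035 − 55225 = 810; nΣy² − (Σy)² = 109790 − 107584 = 2206
r = 775 / √(810 × 2206) = 775 / 1336.7348 ≈ 0.580

0.580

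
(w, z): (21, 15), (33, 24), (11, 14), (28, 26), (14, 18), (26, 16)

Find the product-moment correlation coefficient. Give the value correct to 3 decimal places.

0.719

n = 6, Σw = 133, Σz = 113, Σw² = 3307, Σz² = 2253, Σwz = 2657
nΣwz − ΣwΣz = 15942 − 15029 = 913
nΣw² − (Σw)² = 19842 − 17689 = 2153; nΣz² − (Σz)² = 13518 − 12769 = 749
r = 913 / √(2153 × 749) = 913 / 1269.8807 ≈ 0.719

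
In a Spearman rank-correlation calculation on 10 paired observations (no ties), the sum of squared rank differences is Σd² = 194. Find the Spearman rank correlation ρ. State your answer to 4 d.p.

-0.1758

ρ = 1 − 6Σd² / [n(n²−1)] = 1 − 6×194 / (10×99)
  = 1 − 1164/990 = 1 − 1.17576 ≈ -0.1758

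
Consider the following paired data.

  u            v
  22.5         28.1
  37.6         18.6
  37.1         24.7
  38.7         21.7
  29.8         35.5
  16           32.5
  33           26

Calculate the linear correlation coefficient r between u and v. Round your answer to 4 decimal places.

-0.7087

n = 7, Σu = 214.7, Σv = 187.1, Σu² = 7027.15, Σv² = 5209.05, Σuv = 5523.67
nΣuv − ΣuΣv = 38665.69 − 40170.37 = -1504.68
nΣu² − (Σu)² = 49190.05 − 46096.09 = 3093.96; nΣv² − (Σv)² = 36463.35 − 35006.41 = 1456.94
r = -1504.68 / √(3093.96 × 1456.94) = -1504.68 / 2123.1378 ≈ -0.7087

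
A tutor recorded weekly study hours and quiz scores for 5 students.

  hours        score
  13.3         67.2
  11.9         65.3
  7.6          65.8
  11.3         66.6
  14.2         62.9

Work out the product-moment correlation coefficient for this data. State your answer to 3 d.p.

n = 5, Σx = 58.3, Σy = 327.8, Σx² = 705.59, Σy² = 21501.54, Σxy = 3816.67
nΣxy − ΣxΣy = 19083.35 − 19110.74 = -27.39
nΣx² − (Σx)² = 3527.95 − 3398.89 = 129.06; nΣy² − (Σy)² = 107507.7 − 107452.84 = 54.86
r = -27.39 / √(129.06 × 54.86) = -27.39 / 84.1441 ≈ -0.326

-0.326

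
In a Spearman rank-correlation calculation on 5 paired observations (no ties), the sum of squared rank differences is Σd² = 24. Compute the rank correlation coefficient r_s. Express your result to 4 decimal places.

-0.2000

ρ = 1 − 6Σd² / [n(n²−1)] = 1 − 6×24 / (5×24)
  = 1 − 144/120 = 1 − 1.20000 ≈ -0.2000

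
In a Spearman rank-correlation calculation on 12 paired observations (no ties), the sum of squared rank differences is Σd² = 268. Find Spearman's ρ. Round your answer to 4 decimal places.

0.0629

ρ = 1 − 6Σd² / [n(n²−1)] = 1 − 6×268 / (12×143)
  = 1 − 1608/1716 = 1 − 0.93706 ≈ 0.0629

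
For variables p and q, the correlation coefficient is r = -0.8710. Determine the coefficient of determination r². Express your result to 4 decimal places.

r² = (-0.8710)² = 0.7586

0.7586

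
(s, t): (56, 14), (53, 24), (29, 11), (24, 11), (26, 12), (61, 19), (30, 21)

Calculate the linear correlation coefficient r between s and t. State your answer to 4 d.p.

0.5428

n = 7, Σs = 279, Σt = 112, Σs² = 12659, Σt² = 1960, Σst = 4740
nΣst − ΣsΣt = 33180 − 31248 = 1932
nΣs² − (Σs)² = 88613 − 77841 = 10772; nΣt² − (Σt)² = 13720 − 12544 = 1176
r = 1932 / √(10772 × 1176) = 1932 / 3559.1954 ≈ 0.5428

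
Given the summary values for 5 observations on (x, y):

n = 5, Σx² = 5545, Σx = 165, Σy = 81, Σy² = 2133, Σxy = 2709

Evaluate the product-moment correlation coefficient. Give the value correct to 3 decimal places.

r = (nΣxy − ΣxΣy) / √[(nΣx² − (Σx)²)(nΣy² − (Σy)²)]
Numerator: 5×2709 − 165×81 = 180
Denominator: √[(27725 − 27225)(10665 − 6561)] = √[500 × 4104] = 1432.4804
r = 180 / 1432.4804 ≈ 0.126

0.126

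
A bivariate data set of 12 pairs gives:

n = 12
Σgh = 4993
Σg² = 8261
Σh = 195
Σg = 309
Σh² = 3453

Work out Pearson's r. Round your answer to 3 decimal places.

-0.096

r = (nΣgh − ΣgΣh) / √[(nΣg² − (Σg)²)(nΣh² − (Σh)²)]
Numerator: 12×4993 − 309×195 = -339
Denominator: √[(99132 − 95481)(41436 − 38025)] = √[3651 × 3411] = 3528.9603
r = -339 / 3528.9603 ≈ -0.096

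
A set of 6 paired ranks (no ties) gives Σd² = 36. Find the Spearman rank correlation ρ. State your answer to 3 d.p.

ρ = 1 − 6Σd² / [n(n²−1)] = 1 − 6×36 / (6×35)
  = 1 − 216/210 = 1 − 1.0286 ≈ -0.029

-0.029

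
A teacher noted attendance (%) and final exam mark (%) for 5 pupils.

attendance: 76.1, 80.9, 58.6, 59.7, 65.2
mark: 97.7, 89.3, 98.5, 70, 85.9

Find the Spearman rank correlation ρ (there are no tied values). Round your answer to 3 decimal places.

-0.100

Rank attendance: 4, 5, 1, 2, 3
Rank mark: 4, 3, 5, 1, 2
d = rank(attendance) − rank(mark): 0, 2, -4, 1, 1; Σd² = 22
ρ = 1 − 6Σd² / [n(n²−1)] = 1 − 6×22 / (5×24) = 1 − 132/120 ≈ -0.100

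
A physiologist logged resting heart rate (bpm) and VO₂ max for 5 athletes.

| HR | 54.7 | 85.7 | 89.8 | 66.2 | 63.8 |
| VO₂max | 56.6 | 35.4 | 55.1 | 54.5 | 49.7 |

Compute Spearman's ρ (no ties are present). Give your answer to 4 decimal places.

-0.3000

Rank HR: 1, 4, 5, 3, 2
Rank VO₂max: 5, 1, 4, 3, 2
d = rank(HR) − rank(VO₂max): -4, 3, 1, 0, 0; Σd² = 26
ρ = 1 − 6Σd² / [n(n²−1)] = 1 − 6×26 / (5×24) = 1 − 156/120 ≈ -0.3000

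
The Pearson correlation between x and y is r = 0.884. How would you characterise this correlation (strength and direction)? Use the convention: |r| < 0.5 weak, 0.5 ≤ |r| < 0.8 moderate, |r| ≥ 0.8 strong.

r = 0.884 > 0 so the relationship is positive.
|r| = 0.884, which falls in the strong range.

strong positive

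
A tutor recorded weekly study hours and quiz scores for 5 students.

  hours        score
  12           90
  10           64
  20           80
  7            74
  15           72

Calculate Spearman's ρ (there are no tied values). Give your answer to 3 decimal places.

0.300

Rank hours: 3, 2, 5, 1, 4
Rank score: 5, 1, 4, 3, 2
d = rank(hours) − rank(score): -2, 1, 1, -2, 2; Σd² = 14
ρ = 1 − 6Σd² / [n(n²−1)] = 1 − 6×14 / (5×24) = 1 − 84/120 ≈ 0.300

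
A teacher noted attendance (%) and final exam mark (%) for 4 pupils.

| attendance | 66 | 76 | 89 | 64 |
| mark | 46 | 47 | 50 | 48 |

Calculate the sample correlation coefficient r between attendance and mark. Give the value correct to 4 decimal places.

0.7463

n = 4, Σx = 295, Σy = 191, Σx² = 22149, Σy² = 9129, Σxy = 14130
nΣxy − ΣxΣy = 56520 − 56345 = 175
nΣx² − (Σx)² = 88596 − 87025 = 1571; nΣy² − (Σy)² = 36516 − 36481 = 35
r = 175 / √(1571 × 35) = 175 / 234.4888 ≈ 0.7463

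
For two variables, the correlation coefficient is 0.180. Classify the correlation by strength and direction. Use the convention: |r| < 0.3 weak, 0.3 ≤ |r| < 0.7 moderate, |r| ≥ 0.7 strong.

weak positive

r = 0.180 > 0 so the relationship is positive.
|r| = 0.180, which falls in the weak range.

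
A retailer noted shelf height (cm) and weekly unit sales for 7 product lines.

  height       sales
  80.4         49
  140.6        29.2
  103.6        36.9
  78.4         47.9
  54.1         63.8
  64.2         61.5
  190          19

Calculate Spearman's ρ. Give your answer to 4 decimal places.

-0.9643

Rank height: 4, 6, 5, 3, 1, 2, 7
Rank sales: 5, 2, 3, 4, 7, 6, 1
d = rank(height) − rank(sales): -1, 4, 2, -1, -6, -4, 6; Σd² = 110
ρ = 1 − 6Σd² / [n(n²−1)] = 1 − 6×110 / (7×48) = 1 − 660/336 ≈ -0.9643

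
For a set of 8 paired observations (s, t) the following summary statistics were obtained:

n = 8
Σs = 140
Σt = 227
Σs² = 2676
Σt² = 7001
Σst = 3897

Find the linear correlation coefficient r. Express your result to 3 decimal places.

r = (nΣst − ΣsΣt) / √[(nΣs² − (Σs)²)(nΣt² − (Σt)²)]
Numerator: 8×3897 − 140×227 = -604
Denominator: √[(21408 − 19600)(56008 − 51529)] = √[1808 × 4479] = 2845.7041
r = -604 / 2845.7041 ≈ -0.212

-0.212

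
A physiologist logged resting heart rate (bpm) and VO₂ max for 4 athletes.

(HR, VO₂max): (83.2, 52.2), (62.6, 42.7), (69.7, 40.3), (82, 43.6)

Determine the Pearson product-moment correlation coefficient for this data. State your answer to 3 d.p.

n = 4, Σx = 297.5, Σy = 178.8, Σx² = 22423.09, Σy² = 8073.18, Σxy = 13400.17
nΣxy − ΣxΣy = 53600.68 − 53193 = 407.68
nΣx² − (Σx)² = 89692.36 − 88506.25 = 1186.11; nΣy² − (Σy)² = 32292.72 − 31969.44 = 323.28
r = 407.68 / √(1186.11 × 323.28) = 407.68 / 619.2299 ≈ 0.658

0.658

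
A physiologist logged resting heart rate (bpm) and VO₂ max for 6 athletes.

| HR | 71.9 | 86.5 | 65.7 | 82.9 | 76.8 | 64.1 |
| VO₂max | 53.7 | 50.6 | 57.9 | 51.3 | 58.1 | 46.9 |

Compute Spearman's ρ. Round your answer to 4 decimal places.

0.0286

Rank HR: 3, 6, 2, 5, 4, 1
Rank VO₂max: 4, 2, 5, 3, 6, 1
d = rank(HR) − rank(VO₂max): -1, 4, -3, 2, -2, 0; Σd² = 34
ρ = 1 − 6Σd² / [n(n²−1)] = 1 − 6×34 / (6×35) = 1 − 204/210 ≈ 0.0286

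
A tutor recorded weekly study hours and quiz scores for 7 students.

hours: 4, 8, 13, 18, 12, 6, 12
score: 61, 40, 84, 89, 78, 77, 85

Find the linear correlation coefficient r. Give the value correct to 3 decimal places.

0.640

n = 7, Σx = 73, Σy = 514, Σx² = 897, Σy² = 39536, Σxy = 5676
nΣxy − ΣxΣy = 39732 − 37522 = 2210
nΣx² − (Σx)² = 6279 − 5329 = 950; nΣy² − (Σy)² = 276752 − 264196 = 12556
r = 2210 / √(950 × 12556) = 2210 / 3453.7226 ≈ 0.640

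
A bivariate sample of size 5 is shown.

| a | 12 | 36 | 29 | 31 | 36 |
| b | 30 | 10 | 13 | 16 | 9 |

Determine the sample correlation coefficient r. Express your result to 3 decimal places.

-0.980

n = 5, Σa = 144, Σb = 78, Σa² = 4538, Σb² = 1506, Σab = 1917
nΣab − ΣaΣb = 9585 − 11232 = -1647
nΣa² − (Σa)² = 22690 − 20736 = 1954; nΣb² − (Σb)² = 7530 − 6084 = 1446
r = -1647 / √(1954 × 1446) = -1647 / 1680.9176 ≈ -0.980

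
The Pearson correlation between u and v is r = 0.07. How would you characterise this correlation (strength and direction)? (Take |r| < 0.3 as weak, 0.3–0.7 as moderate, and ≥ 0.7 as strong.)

r = 0.07 > 0 so the relationship is positive.
|r| = 0.07, which falls in the weak range.

weak positive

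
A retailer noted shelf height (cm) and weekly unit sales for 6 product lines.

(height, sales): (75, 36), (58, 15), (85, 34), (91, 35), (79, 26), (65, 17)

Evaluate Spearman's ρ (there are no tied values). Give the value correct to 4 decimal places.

0.6571

Rank height: 3, 1, 5, 6, 4, 2
Rank sales: 6, 1, 4, 5, 3, 2
d = rank(height) − rank(sales): -3, 0, 1, 1, 1, 0; Σd² = 12
ρ = 1 − 6Σd² / [n(n²−1)] = 1 − 6×12 / (6×35) = 1 − 72/210 ≈ 0.6571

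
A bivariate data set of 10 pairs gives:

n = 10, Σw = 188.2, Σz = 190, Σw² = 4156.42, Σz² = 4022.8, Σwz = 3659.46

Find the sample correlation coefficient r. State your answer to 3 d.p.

0.166

r = (nΣwz − ΣwΣz) / √[(nΣw² − (Σw)²)(nΣz² − (Σz)²)]
Numerator: 10×3659.46 − 188.2×190 = 836.6
Denominator: √[(41564.2 − 35419.24)(40228 − 36100)] = √[6144.96 × 4128] = 5036.5062
r = 836.6 / 5036.5062 ≈ 0.166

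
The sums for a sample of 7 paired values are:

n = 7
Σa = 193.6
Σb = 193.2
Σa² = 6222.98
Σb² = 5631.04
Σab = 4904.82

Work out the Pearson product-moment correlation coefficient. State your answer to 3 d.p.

r = (nΣab − ΣaΣb) / √[(nΣa² − (Σa)²)(nΣb² − (Σb)²)]
Numerator: 7×4904.82 − 193.6×193.2 = -3069.78
Denominator: √[(43560.86 − 37480.96)(39417.28 − 37326.24)] = √[6079.9 × 2091.04] = 3565.5735
r = -3069.78 / 3565.5735 ≈ -0.861

-0.861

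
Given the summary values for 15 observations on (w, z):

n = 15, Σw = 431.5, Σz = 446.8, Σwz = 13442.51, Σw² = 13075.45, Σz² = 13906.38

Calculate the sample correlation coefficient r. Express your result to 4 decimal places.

r = (nΣwz − ΣwΣz) / √[(nΣw² − (Σw)²)(nΣz² − (Σz)²)]
Numerator: 15×13442.51 − 431.5×446.8 = 8843.45
Denominator: √[(196131.75 − 186192.25)(208595.7 − 199630.24)] = √[9939.5 × 8965.46] = 9439.9253
r = 8843.45 / 9439.9253 ≈ 0.9368

0.9368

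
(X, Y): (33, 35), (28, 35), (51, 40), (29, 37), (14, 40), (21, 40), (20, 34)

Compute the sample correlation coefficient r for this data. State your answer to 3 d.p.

n = 7, ΣX = 196, ΣY = 261, ΣX² = 6352, ΣY² = 9775, ΣXY = 7328
nΣXY − ΣXΣY = 51296 − 51156 = 140
nΣX² − (ΣX)² = 44464 − 38416 = 6048; nΣY² − (ΣY)² = 68425 − 68121 = 304
r = 140 / √(6048 × 304) = 140 / 1355.9469 ≈ 0.103

0.103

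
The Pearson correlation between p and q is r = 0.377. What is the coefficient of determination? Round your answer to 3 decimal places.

r² = (0.377)² = 0.142

0.142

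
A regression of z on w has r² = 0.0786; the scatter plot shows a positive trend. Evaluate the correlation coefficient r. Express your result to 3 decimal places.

0.280

|r| = √0.0786 = 0.280
The association is positive, so r = 0.280.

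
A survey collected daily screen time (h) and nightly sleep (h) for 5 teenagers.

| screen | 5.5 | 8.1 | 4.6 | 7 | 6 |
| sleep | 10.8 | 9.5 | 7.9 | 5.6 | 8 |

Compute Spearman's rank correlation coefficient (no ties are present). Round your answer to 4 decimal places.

Rank screen: 2, 5, 1, 4, 3
Rank sleep: 5, 4, 2, 1, 3
d = rank(screen) − rank(sleep): -3, 1, -1, 3, 0; Σd² = 20
ρ = 1 − 6Σd² / [n(n²−1)] = 1 − 6×20 / (5×24) = 1 − 120/120 ≈ 0.0000

0.0000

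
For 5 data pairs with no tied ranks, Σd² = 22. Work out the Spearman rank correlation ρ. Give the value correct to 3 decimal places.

-0.100

ρ = 1 − 6Σd² / [n(n²−1)] = 1 − 6×22 / (5×24)
  = 1 − 132/120 = 1 − 1.1000 ≈ -0.100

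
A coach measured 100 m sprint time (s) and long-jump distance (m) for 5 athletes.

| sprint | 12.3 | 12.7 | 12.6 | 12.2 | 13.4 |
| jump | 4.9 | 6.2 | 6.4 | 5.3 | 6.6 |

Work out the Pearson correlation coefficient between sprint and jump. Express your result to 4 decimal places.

n = 5, Σx = 63.2, Σy = 29.4, Σx² = 799.74, Σy² = 175.06, Σxy = 372.75
nΣxy − ΣxΣy = 1863.75 − 1858.08 = 5.67
nΣx² − (Σx)² = 3998.7 − 3994.24 = 4.46; nΣy² − (Σy)² = 875.3 − 864.36 = 10.94
r = 5.67 / √(4.46 × 10.94) = 5.67 / 6.9852 ≈ 0.8117

0.8117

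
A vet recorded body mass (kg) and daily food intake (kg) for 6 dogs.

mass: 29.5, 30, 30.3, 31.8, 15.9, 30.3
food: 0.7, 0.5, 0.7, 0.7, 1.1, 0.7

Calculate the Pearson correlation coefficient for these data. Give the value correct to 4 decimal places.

-0.8929

n = 6, Σx = 167.8, Σy = 4.4, Σx² = 4870.48, Σy² = 3.42, Σxy = 117.82
nΣxy − ΣxΣy = 706.92 − 738.32 = -31.4
nΣx² − (Σx)² = 29222.88 − 28156.84 = 1066.04; nΣy² − (Σy)² = 20.52 − 19.36 = 1.16
r = -31.4 / √(1066.04 × 1.16) = -31.4 / 35.1654 ≈ -0.8929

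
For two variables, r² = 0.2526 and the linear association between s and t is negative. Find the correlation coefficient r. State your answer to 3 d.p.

-0.503

|r| = √0.2526 = 0.503
The association is negative, so r = −0.503.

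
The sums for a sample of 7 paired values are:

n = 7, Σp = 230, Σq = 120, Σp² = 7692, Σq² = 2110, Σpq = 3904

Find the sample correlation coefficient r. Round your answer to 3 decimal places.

-0.460

r = (nΣpq − ΣpΣq) / √[(nΣp² − (Σp)²)(nΣq² − (Σq)²)]
Numerator: 7×3904 − 230×120 = -272
Denominator: √[(53844 − 52900)(14770 − 14400)] = √[944 × 370] = 590.9992
r = -272 / 590.9992 ≈ -0.460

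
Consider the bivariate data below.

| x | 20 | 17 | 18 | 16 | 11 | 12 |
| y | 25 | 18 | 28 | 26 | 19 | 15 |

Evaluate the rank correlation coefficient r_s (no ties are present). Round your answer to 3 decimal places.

Rank x: 6, 4, 5, 3, 1, 2
Rank y: 4, 2, 6, 5, 3, 1
d = rank(x) − rank(y): 2, 2, -1, -2, -2, 1; Σd² = 18
ρ = 1 − 6Σd² / [n(n²−1)] = 1 − 6×18 / (6×35) = 1 − 108/210 ≈ 0.486

0.486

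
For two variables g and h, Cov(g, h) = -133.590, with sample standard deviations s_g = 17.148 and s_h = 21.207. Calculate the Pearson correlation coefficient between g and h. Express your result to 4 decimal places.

r = Cov(g,h) / (s_g · s_h) = -133.590 / (17.148 × 21.207)
  = -133.590 / 363.6576 ≈ -0.3674

-0.3674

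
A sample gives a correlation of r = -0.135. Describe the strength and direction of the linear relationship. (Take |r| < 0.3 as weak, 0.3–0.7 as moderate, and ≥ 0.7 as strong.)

r = -0.135 < 0 so the relationship is negative.
|r| = 0.135, which falls in the weak range.

weak negative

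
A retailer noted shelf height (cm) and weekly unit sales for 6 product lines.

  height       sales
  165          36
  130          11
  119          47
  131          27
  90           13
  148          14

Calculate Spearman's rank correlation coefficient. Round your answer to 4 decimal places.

Rank height: 6, 3, 2, 4, 1, 5
Rank sales: 5, 1, 6, 4, 2, 3
d = rank(height) − rank(sales): 1, 2, -4, 0, -1, 2; Σd² = 26
ρ = 1 − 6Σd² / [n(n²−1)] = 1 − 6×26 / (6×35) = 1 − 156/210 ≈ 0.2571

0.2571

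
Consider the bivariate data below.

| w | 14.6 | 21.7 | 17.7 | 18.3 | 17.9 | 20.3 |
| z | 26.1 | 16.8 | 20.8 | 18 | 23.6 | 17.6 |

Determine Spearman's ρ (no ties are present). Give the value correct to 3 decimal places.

-0.943

Rank w: 1, 6, 2, 4, 3, 5
Rank z: 6, 1, 4, 3, 5, 2
d = rank(w) − rank(z): -5, 5, -2, 1, -2, 3; Σd² = 68
ρ = 1 − 6Σd² / [n(n²−1)] = 1 − 6×68 / (6×35) = 1 − 408/210 ≈ -0.943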